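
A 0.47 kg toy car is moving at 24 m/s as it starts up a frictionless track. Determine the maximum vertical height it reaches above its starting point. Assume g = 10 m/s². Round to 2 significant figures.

Setting KE at the bottom equal to PE gained: ½mv² = mgh
h = v²/(2g) = 24²/(2 × 10) = 28.80 m

h = 29 m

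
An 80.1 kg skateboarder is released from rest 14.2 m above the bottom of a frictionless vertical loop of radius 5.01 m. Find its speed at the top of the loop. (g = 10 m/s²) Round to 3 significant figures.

Energy conservation: mgh = ½mv_top² + mg(2r)
v_top² = 2g(h − 2r) = 2(10)(14.2 − 10.02) = 83.60
v_top = 9.143 m/s

v = 9.14 m/s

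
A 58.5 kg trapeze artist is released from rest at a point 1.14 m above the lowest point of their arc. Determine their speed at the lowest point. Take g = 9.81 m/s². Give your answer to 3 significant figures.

v = 4.73 m/s

Mechanical energy is conserved (no friction): mgh = ½mv²
v = √(2gh) = √(2 × 9.81 × 1.14) = √22.367 = 4.729 m/s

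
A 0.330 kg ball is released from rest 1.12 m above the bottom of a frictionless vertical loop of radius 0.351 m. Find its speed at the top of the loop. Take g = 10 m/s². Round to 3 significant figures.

v = 2.89 m/s

Energy conservation: mgh = ½mv_top² + mg(2r)
v_top² = 2g(h − 2r) = 2(10)(1.12 − 0.7020) = 8.360
v_top = 2.891 m/s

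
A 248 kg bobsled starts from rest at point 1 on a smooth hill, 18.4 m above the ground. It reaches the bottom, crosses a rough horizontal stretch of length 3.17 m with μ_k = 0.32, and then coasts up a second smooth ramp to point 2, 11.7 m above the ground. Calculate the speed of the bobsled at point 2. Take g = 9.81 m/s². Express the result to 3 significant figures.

Energy at 1: mgh₁ = (248)(9.81)(18.4) = 44765 J
Friction loss: W_f = μ_k mg d = 2468 J
At 2: ½mv² + mgh₂ = mgh₁ − W_f
½mv² = 44765 − 2468 − 28465 = 13832 J
v = √(2 × 13832/248) = 10.56 m/s

v = 10.6 m/s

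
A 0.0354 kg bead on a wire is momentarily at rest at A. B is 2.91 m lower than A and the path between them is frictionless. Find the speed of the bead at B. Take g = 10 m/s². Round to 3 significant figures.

v = 7.63 m/s

Mechanical energy is conserved (no friction): mgh = ½mv²
v = √(2gh) = √(2 × 10 × 2.91) = √58.200 = 7.629 m/s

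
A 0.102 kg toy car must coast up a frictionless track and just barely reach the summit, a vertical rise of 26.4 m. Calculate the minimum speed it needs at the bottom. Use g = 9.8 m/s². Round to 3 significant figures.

v = 22.7 m/s

At the top it is momentarily at rest, so all KE converts to PE: ½mv² = mgh
v = √(2gh) = √(2 × 9.8 × 26.4) = 22.75 m/s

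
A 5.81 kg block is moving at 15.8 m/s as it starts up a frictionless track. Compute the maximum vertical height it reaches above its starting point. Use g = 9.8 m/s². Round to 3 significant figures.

Setting KE at the bottom equal to PE gained: ½mv² = mgh
h = v²/(2g) = 15.8²/(2 × 9.8) = 12.74 m

h = 12.7 m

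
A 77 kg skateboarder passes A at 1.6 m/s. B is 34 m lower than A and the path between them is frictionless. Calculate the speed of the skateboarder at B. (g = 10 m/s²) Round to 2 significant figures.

Equating total energy at the two states: ½mv₀² + mgh = ½mv²
v² = v₀² + 2gh = (1.6)² + 2(10)(34) = 682.56
v = √682.56 = 26.13 m/s

v = 26 m/s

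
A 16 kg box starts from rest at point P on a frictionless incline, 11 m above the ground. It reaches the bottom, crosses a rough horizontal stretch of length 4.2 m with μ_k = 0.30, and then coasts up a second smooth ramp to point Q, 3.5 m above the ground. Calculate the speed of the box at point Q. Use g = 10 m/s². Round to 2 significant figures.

Energy at P: mgh₁ = (16)(10)(11) = 1760.0 J
Friction loss: W_f = μ_k mg d = 201.6 J
At Q: ½mv² + mgh₂ = mgh₁ − W_f
½mv² = 1760.0 − 201.6 − 560.00 = 998.40 J
v = √(2 × 998.40/16) = 11.17 m/s

v = 11 m/s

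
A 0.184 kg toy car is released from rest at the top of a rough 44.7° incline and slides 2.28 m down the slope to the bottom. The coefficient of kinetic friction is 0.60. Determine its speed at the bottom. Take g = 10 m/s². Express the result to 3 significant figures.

Energy: mgh = ½mv² + W_f, with h = L sinθ and W_f = μ_k (mg cosθ) L
mgh = mgL sinθ = (0.184)(10)(2.28)sin44.7° = 2.9509 J
W_f = μ_k mg cosθ · L = (0.60)(0.184)(10)cos44.7°·2.28 = 1.789 J
½mv² = 2.9509 − 1.789 = 1.1617 J
v = √(2 × 1.1617/0.184) = 3.553 m/s

v = 3.55 m/s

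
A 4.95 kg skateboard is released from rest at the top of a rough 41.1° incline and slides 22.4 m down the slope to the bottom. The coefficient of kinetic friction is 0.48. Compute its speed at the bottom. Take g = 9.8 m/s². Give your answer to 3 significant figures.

Taking the bottom as reference, mgh = ½mv² + μ_k N L with h = L sinθ, N = mg cosθ:
mgh = mgL sinθ = (4.95)(9.8)(22.4)sin41.1° = 714.32 J
W_f = μ_k mg cosθ · L = (0.48)(4.95)(9.8)cos41.1°·22.4 = 393.0 J
½mv² = 714.32 − 393.0 = 321.28 J
v = √(2 × 321.28/4.95) = 11.39 m/s

v = 11.4 m/s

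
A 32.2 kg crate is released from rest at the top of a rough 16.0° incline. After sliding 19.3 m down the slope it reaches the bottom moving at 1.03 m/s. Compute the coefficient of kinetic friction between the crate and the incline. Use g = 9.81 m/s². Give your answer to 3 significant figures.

μ_k = 0.284

mgh = ½mv² + μ_k (mg cosθ) L, with h = L sinθ
mgL sinθ = 1680.4 J; ½mv² = 17.080 J
W_f = 1680.4 − 17.080 = 1663 J
μ_k = W_f/(mg cosθ · L) = 1663/(303.6 × 19.3) = 0.2838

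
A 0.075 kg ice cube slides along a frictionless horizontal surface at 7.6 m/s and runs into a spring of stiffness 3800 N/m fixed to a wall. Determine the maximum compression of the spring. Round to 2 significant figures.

x = 0.034 m

Conservation of energy between contact and max compression: ½mv² = ½kx²
x = v√(m/k) = 7.6 × √(0.075/3800) = 0.03376 m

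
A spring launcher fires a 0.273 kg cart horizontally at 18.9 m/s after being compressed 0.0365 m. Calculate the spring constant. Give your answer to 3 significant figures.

k = 73200 N/m

Spring PE at full compression equals KE at release: ½kx² = ½mv²
k = mv²/x² = (0.273)(18.9)²/(0.0365)² = 73198 N/m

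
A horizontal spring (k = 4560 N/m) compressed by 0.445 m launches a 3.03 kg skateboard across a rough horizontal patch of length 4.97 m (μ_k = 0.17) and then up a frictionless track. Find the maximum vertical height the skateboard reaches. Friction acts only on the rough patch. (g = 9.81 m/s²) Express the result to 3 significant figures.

Spring energy: E₀ = ½kx² = ½(4560)(0.445)² = 451.50 J
Friction: W_f = μ_k mg d = (0.17)(3.03)(9.81)(4.97) = 25.11 J
Energy at base of ramp: E = 451.50 − 25.11 = 426.38 J
At max height all remaining energy is PE: mgh = E ⇒ h = E/(mg) = 426.38/(3.03 × 9.81) = 14.34 m

h = 14.3 m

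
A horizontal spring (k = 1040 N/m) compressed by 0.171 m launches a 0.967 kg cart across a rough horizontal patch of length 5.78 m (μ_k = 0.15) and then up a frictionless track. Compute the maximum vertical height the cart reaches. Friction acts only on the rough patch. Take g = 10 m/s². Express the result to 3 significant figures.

Spring energy: E₀ = ½kx² = ½(1040)(0.171)² = 15.205 J
Friction: W_f = μ_k mg d = (0.15)(0.967)(10)(5.78) = 8.384 J
Energy at base of ramp: E = 15.205 − 8.384 = 6.8214 J
At max height all remaining energy is PE: mgh = E ⇒ h = E/(mg) = 6.8214/(0.967 × 10) = 0.7054 m

h = 0.705 m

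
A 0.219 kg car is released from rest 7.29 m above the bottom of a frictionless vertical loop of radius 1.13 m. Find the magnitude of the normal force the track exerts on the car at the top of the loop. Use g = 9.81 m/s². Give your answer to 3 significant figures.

N = 17.0 N

Energy from release to top (height 2r): mgh = ½mv_top² + mg(2r)
v_top² = 2g(h − 2r) = 2(9.81)(7.29 − 2.260) = 98.689 m²/s²
At the top, both N and weight point toward the centre: N + mg = mv_top²/r
N = m(v_top²/r − g) = 0.219(98.689/1.13 − 9.81) = 16.98 N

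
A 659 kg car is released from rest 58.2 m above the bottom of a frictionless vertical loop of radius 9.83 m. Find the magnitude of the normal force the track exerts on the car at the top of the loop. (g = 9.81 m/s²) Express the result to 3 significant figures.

Energy from release to top (height 2r): mgh = ½mv_top² + mg(2r)
v_top² = 2g(h − 2r) = 2(9.81)(58.2 − 19.66) = 756.15 m²/s²
At the top, both N and weight point toward the centre: N + mg = mv_top²/r
N = m(v_top²/r − g) = 659(756.15/9.83 − 9.81) = 44228 N

N = 44200 N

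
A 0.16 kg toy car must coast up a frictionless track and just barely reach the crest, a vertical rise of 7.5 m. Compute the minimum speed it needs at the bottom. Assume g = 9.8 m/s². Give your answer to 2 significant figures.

At the top it is momentarily at rest, so all KE converts to PE: ½mv² = mgh
v = √(2gh) = √(2 × 9.8 × 7.5) = 12.12 m/s

v = 12 m/s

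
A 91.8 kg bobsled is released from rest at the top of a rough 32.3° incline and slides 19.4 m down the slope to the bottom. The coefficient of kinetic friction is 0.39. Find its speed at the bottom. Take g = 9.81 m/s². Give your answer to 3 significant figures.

Work–energy: mg(L sinθ) − μ_k(mg cosθ)L = ½mv²
mgh = mgL sinθ = (91.8)(9.81)(19.4)sin32.3° = 9335.6 J
W_f = μ_k mg cosθ · L = (0.39)(91.8)(9.81)cos32.3°·19.4 = 5759 J
½mv² = 9335.6 − 5759 = 3576.3 J
v = √(2 × 3576.3/91.8) = 8.827 m/s

v = 8.83 m/s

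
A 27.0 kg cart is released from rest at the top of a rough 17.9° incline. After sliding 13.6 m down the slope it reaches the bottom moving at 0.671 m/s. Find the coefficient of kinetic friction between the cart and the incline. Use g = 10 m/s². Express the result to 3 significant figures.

μ_k = 0.321

Energy balance down the incline: mg L sinθ − ½mv² = μ_k (mg cosθ) L
mgL sinθ = 1128.6 J; ½mv² = 6.0783 J
W_f = 1128.6 − 6.0783 = 1123 J
μ_k = W_f/(mg cosθ · L) = 1123/(256.9 × 13.6) = 0.3213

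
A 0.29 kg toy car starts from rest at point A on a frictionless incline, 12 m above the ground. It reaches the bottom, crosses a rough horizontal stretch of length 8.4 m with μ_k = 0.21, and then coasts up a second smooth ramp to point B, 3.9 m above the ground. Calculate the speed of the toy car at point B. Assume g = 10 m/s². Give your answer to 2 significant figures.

v = 11 m/s

Energy at A: mgh₁ = (0.29)(10)(12) = 34.800 J
Friction loss: W_f = μ_k mg d = 5.116 J
At B: ½mv² + mgh₂ = mgh₁ − W_f
½mv² = 34.800 − 5.116 − 11.310 = 18.374 J
v = √(2 × 18.374/0.29) = 11.26 m/s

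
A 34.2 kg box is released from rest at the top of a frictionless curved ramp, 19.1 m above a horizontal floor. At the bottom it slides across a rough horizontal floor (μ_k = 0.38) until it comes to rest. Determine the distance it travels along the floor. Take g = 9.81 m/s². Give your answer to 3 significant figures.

Applying the work–energy principle:
At rest all PE has been dissipated by friction: mgh = μ_k m g d
d = h/μ_k = 19.1/0.38 = 50.26 m

d = 50.3 m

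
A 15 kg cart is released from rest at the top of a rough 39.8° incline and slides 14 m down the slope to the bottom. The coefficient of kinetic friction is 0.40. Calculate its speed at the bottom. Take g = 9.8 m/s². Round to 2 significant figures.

v = 9.6 m/s

Taking the bottom as reference, mgh = ½mv² + μ_k N L with h = L sinθ, N = mg cosθ:
mgh = mgL sinθ = (15)(9.8)(14)sin39.8° = 1317.3 J
W_f = μ_k mg cosθ · L = (0.40)(15)(9.8)cos39.8°·14 = 632.5 J
½mv² = 1317.3 − 632.5 = 684.89 J
v = √(2 × 684.89/15) = 9.556 m/s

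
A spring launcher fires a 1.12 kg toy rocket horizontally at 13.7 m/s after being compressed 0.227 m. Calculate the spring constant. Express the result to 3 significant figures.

k = 4080 N/m

Spring PE at full compression equals KE at release: ½kx² = ½mv²
k = mv²/x² = (1.12)(13.7)²/(0.227)² = 4080 N/m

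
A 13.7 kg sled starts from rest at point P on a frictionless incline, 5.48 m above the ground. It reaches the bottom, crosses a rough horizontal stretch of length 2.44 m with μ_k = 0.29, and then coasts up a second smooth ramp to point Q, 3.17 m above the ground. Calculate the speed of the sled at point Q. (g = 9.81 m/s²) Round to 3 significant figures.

v = 5.61 m/s

Energy at P: mgh₁ = (13.7)(9.81)(5.48) = 736.50 J
Friction loss: W_f = μ_k mg d = 95.10 J
At Q: ½mv² + mgh₂ = mgh₁ − W_f
½mv² = 736.50 − 95.10 − 426.04 = 215.36 J
v = √(2 × 215.36/13.7) = 5.607 m/s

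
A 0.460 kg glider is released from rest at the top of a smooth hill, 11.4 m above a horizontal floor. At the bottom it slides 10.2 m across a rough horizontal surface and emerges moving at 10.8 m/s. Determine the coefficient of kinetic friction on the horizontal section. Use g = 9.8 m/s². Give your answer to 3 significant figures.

μ_k = 0.534

Applying the work–energy principle:
mgh = ½mv² + μ_k m g d
mgh = 51.391 J; ½mv² = 26.827 J
W_f = 51.391 − 26.827 = 24.56 J
μ_k = W_f/(mg·d) = 24.56/(4.508 × 10.2) = 0.5342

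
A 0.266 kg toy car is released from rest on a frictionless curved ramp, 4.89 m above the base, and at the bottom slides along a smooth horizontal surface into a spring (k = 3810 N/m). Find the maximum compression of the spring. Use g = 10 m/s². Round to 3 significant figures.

x = 0.0826 m

Energy conservation (no friction) from release to max compression: mgh = ½kx²
x = √(2mgh/k) = √(2 × 0.266 × 10 × 4.89 / 3810) = 0.08263 m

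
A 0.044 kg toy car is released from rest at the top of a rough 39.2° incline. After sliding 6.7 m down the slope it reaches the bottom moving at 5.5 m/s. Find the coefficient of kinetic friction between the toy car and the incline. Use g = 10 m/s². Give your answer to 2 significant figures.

μ_k = 0.52

The energy dissipated by friction is the PE lost minus the KE gained:
mgL sinθ = 1.8632 J; ½mv² = 0.66550 J
W_f = 1.8632 − 0.66550 = 1.198 J
μ_k = W_f/(mg cosθ · L) = 1.198/(0.3410 × 6.7) = 0.5243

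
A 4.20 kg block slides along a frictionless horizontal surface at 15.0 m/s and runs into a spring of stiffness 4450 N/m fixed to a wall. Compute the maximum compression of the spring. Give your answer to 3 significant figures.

Conservation of energy between contact and max compression: ½mv² = ½kx²
x = v√(m/k) = 15.0 × √(4.20/4450) = 0.4608 m

x = 0.461 m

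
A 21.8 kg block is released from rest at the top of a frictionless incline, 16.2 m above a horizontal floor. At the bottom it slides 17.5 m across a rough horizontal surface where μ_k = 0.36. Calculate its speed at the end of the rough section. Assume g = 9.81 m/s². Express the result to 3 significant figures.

Applying the work–energy principle:
mgh = ½mv² + μ_k m g d
W_f = μ_k mg d = (0.36)(21.8)(9.81)(17.5) = 1347 J
½mv² = mgh − W_f = 3464.5 − 1347 = 2117.2 J
v = √(2 × 2117.2/21.8) = 13.94 m/s

v = 13.9 m/s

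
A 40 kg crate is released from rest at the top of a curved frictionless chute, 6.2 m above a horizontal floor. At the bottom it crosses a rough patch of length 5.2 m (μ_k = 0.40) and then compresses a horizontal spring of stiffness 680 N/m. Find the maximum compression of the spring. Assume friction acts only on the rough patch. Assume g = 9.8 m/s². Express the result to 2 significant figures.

Initial energy: E₁ = mgh = (40)(9.8)(6.2) = 2430.4 J
Friction removes W_f = μ_k mg d = (0.40)(40)(9.8)(5.2) = 815.4 J
Energy reaching the spring: E = 2430.4 − 815.4 = 1615.0 J
At max compression ½kx² = E ⇒ x = √(2E/k) = √(2 × 1615.0/680) = 2.179 m

x = 2.2 m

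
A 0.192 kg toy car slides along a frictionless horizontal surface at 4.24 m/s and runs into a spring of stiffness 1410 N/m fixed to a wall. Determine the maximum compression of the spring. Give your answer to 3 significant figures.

x = 0.0495 m

All KE is stored as spring PE at maximum compression: ½mv² = ½kx²
x = v√(m/k) = 4.24 × √(0.192/1410) = 0.04948 m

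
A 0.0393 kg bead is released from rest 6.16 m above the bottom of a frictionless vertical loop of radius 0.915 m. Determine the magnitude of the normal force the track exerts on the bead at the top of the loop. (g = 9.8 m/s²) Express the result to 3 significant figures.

Energy from release to top (height 2r): mgh = ½mv_top² + mg(2r)
v_top² = 2g(h − 2r) = 2(9.8)(6.16 − 1.830) = 84.868 m²/s²
At the top, both N and weight point toward the centre: N + mg = mv_top²/r
N = m(v_top²/r − g) = 0.0393(84.868/0.915 − 9.8) = 3.260 N

N = 3.26 N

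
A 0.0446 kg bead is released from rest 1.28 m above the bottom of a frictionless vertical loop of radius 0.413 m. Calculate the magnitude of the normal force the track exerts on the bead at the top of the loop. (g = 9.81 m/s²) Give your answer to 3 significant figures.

Energy from release to top (height 2r): mgh = ½mv_top² + mg(2r)
v_top² = 2g(h − 2r) = 2(9.81)(1.28 − 0.8260) = 8.9075 m²/s²
At the top, both N and weight point toward the centre: N + mg = mv_top²/r
N = m(v_top²/r − g) = 0.0446(8.9075/0.413 − 9.81) = 0.5244 N

N = 0.524 N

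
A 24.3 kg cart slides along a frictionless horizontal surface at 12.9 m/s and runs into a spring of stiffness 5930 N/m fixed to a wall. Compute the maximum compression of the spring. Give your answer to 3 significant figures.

At max compression the cart is momentarily at rest: ½mv² = ½kx²
x = v√(m/k) = 12.9 × √(24.3/5930) = 0.8258 m

x = 0.826 m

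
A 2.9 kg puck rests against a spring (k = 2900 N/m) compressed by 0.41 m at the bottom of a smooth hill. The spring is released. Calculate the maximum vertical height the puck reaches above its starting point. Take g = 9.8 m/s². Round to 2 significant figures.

h = 8.6 m

Energy conservation from release to the highest point: ½kx² = mgh
h = kx²/(2mg) = (2900)(0.41)²/(2 × 2.9 × 9.8) = 8.577 m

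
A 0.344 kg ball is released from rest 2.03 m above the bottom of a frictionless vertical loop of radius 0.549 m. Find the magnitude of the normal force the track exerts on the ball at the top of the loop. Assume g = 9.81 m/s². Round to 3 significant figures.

Energy from release to top (height 2r): mgh = ½mv_top² + mg(2r)
v_top² = 2g(h − 2r) = 2(9.81)(2.03 − 1.098) = 18.286 m²/s²
At the top, both N and weight point toward the centre: N + mg = mv_top²/r
N = m(v_top²/r − g) = 0.344(18.286/0.549 − 9.81) = 8.083 N

N = 8.08 N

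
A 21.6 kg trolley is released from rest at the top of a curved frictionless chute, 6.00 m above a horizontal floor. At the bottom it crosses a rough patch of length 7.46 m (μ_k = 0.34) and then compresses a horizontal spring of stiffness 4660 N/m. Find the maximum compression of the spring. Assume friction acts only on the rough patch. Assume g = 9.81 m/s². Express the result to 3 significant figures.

x = 0.561 m

Initial energy: E₁ = mgh = (21.6)(9.81)(6.00) = 1271.4 J
Friction removes W_f = μ_k mg d = (0.34)(21.6)(9.81)(7.46) = 537.5 J
Energy reaching the spring: E = 1271.4 − 537.5 = 733.92 J
At max compression ½kx² = E ⇒ x = √(2E/k) = √(2 × 733.92/4660) = 0.5612 m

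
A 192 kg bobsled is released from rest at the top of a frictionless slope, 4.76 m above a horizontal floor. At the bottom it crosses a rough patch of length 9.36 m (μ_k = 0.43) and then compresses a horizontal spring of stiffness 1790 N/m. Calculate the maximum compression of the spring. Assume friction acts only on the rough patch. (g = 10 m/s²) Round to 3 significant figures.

Initial energy: E₁ = mgh = (192)(10)(4.76) = 9139.2 J
Friction removes W_f = μ_k mg d = (0.43)(192)(10)(9.36) = 7728 J
Energy reaching the spring: E = 9139.2 − 7728 = 1411.6 J
At max compression ½kx² = E ⇒ x = √(2E/k) = √(2 × 1411.6/1790) = 1.256 m

x = 1.26 m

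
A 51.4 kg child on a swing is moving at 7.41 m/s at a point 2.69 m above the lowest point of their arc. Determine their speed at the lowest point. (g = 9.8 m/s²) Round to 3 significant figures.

Equating total energy at the two states: ½mv₀² + mgh = ½mv²
The mass cancels from both sides.
v² = v₀² + 2gh = (7.41)² + 2(9.8)(2.69) = 107.63
v = √107.63 = 10.37 m/s

v = 10.4 m/s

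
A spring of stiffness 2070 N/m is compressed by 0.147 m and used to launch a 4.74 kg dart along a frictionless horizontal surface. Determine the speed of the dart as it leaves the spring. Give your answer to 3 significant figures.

v = 3.07 m/s

Conservation of energy: ½kx² = ½mv²
v = x√(k/m) = 0.147 × √(2070/4.74) = 3.072 m/s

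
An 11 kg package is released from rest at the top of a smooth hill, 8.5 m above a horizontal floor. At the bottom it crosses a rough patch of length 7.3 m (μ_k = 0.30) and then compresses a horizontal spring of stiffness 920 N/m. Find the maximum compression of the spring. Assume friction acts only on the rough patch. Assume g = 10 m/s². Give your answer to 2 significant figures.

x = 1.2 m

Initial energy: E₁ = mgh = (11)(10)(8.5) = 935.00 J
Friction removes W_f = μ_k mg d = (0.30)(11)(10)(7.3) = 240.9 J
Energy reaching the spring: E = 935.00 − 240.9 = 694.10 J
At max compression ½kx² = E ⇒ x = √(2E/k) = √(2 × 694.10/920) = 1.228 m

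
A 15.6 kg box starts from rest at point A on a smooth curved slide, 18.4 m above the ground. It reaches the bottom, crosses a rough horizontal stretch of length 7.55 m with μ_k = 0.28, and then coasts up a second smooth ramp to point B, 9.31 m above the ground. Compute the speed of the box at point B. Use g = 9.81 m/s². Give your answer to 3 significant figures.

v = 11.7 m/s

Energy at A: mgh₁ = (15.6)(9.81)(18.4) = 2815.9 J
Friction loss: W_f = μ_k mg d = 323.5 J
At B: ½mv² + mgh₂ = mgh₁ − W_f
½mv² = 2815.9 − 323.5 − 1424.8 = 1067.6 J
v = √(2 × 1067.6/15.6) = 11.70 m/s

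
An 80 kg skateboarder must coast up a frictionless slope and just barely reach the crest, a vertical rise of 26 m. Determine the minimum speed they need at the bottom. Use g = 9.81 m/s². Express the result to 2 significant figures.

v = 23 m/s

At the top they are momentarily at rest, so all KE converts to PE: ½mv² = mgh
v = √(2gh) = √(2 × 9.81 × 26) = 22.59 m/s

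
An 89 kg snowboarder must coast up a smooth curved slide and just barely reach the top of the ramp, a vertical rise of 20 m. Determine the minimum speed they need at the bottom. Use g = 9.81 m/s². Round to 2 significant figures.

At the top they are momentarily at rest, so all KE converts to PE: ½mv² = mgh
v = √(2gh) = √(2 × 9.81 × 20) = 19.81 m/s

v = 20 m/s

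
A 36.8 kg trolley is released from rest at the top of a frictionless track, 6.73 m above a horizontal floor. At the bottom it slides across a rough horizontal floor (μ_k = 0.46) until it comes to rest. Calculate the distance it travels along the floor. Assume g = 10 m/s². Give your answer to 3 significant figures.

Energy at the top = energy at the end + work done against friction:
At rest all PE has been dissipated by friction: mgh = μ_k m g d
d = h/μ_k = 6.73/0.46 = 14.63 m

d = 14.6 m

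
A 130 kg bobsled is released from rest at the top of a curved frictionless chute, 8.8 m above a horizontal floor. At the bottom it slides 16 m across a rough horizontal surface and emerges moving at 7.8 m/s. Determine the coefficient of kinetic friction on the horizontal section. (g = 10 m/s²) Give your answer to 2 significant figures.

μ_k = 0.36

Energy at the top = energy at the end + work done against friction:
mgh = ½mv² + μ_k m g d
mgh = 11440 J; ½mv² = 3954.6 J
W_f = 11440 − 3954.6 = 7485 J
μ_k = W_f/(mg·d) = 7485/(1300 × 16) = 0.3599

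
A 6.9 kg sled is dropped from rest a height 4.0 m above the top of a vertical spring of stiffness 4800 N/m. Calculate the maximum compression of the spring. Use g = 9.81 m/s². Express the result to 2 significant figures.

x = 0.35 m

Take the reference level at the top of the uncompressed spring. At max compression the sled has fallen H + x and is momentarily at rest:
mg(H + x) = ½kx²
½(4800)x² − (6.9)(9.81)x − (6.9)(9.81)(4.0) = 0
2400x² − 67.69x − 270.8 = 0
x = [67.69 + √(4582 + 2.5993e+06)]/(2 × 2400) = 0.3503 m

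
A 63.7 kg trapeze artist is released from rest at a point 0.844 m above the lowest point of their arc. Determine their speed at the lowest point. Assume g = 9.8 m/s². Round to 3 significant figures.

v = 4.07 m/s

Equating total energy at the two states: mgh = ½mv²
The mass cancels from both sides.
v = √(2gh) = √(2 × 9.8 × 0.844) = √16.542 = 4.067 m/s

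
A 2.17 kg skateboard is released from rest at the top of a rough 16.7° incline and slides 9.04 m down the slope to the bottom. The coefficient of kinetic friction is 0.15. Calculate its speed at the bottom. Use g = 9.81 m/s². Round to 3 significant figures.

Energy: mgh = ½mv² + W_f, with h = L sinθ and W_f = μ_k (mg cosθ) L
mgh = mgL sinθ = (2.17)(9.81)(9.04)sin16.7° = 55.300 J
W_f = μ_k mg cosθ · L = (0.15)(2.17)(9.81)cos16.7°·9.04 = 27.65 J
½mv² = 55.300 − 27.65 = 27.651 J
v = √(2 × 27.651/2.17) = 5.048 m/s

v = 5.05 m/s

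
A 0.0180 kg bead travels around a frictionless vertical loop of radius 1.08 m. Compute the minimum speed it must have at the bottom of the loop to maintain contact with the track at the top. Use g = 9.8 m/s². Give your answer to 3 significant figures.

At the top: mg = mv_top²/r ⇒ v_top² = gr = 10.58 m²/s²
Energy from bottom to top (height 2r): ½mv_bot² = ½mv_top² + mg(2r)
v_bot² = gr + 4gr = 5gr = 52.92
v_bot = √(5gr) = 7.275 m/s

v = 7.27 m/s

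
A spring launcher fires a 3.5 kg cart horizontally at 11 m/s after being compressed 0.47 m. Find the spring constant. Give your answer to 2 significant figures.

Energy stored in the spring equals the launch KE: ½kx² = ½mv²
k = mv²/x² = (3.5)(11)²/(0.47)² = 1917 N/m

k = 1900 N/m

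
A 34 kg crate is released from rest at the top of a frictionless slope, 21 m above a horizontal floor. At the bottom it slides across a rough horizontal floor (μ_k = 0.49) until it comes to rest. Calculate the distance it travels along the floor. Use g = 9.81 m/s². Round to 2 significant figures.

Energy at the top = energy at the end + work done against friction:
At rest all PE has been dissipated by friction: mgh = μ_k m g d
d = h/μ_k = 21/0.49 = 42.86 m

d = 43 m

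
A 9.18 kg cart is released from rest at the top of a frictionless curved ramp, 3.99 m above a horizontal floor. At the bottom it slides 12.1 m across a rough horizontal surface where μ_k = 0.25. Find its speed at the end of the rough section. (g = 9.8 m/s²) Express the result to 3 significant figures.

v = 4.35 m/s

Energy at the top = energy at the end + work done against friction:
mgh = ½mv² + μ_k m g d
W_f = μ_k mg d = (0.25)(9.18)(9.8)(12.1) = 272.1 J
½mv² = mgh − W_f = 358.96 − 272.1 = 86.815 J
v = √(2 × 86.815/9.18) = 4.349 m/s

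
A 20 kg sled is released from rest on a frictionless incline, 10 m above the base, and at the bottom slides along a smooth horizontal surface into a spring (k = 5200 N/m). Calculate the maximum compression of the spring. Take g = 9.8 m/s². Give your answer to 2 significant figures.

At max compression the sled is momentarily at rest: mgh = ½kx²
x = √(2mgh/k) = √(2 × 20 × 9.8 × 10 / 5200) = 0.8682 m

x = 0.87 m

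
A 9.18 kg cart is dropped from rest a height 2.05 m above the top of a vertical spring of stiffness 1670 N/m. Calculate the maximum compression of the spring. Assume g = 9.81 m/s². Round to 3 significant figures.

Let x be the compression. The total drop is H + x, and the cart is instantaneously at rest at max compression, so energy conservation gives:
mg(H + x) = ½kx²
½(1670)x² − (9.18)(9.81)x − (9.18)(9.81)(2.05) = 0
835.0x² − 90.06x − 184.6 = 0
x = [90.06 + √(8110 + 616612)]/(2 × 835.0) = 0.5272 m

x = 0.527 m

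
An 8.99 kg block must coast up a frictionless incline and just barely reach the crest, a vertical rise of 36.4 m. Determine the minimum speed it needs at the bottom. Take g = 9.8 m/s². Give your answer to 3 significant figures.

At the top it is momentarily at rest, so all KE converts to PE: ½mv² = mgh
v = √(2gh) = √(2 × 9.8 × 36.4) = 26.71 m/s

v = 26.7 m/s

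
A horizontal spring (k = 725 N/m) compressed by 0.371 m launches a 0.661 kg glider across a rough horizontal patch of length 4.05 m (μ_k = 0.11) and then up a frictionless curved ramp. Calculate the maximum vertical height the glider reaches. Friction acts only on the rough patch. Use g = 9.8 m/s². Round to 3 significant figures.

h = 7.26 m

Spring energy: E₀ = ½kx² = ½(725)(0.371)² = 49.895 J
Friction: W_f = μ_k mg d = (0.11)(0.661)(9.8)(4.05) = 2.886 J
Energy at base of ramp: E = 49.895 − 2.886 = 47.009 J
At max height all remaining energy is PE: mgh = E ⇒ h = E/(mg) = 47.009/(0.661 × 9.8) = 7.257 m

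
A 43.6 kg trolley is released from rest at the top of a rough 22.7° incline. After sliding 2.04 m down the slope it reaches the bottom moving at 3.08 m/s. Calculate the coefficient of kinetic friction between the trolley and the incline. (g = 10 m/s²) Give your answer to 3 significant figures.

mgh = ½mv² + μ_k (mg cosθ) L, with h = L sinθ
mgL sinθ = 343.24 J; ½mv² = 206.80 J
W_f = 343.24 − 206.80 = 136.4 J
μ_k = W_f/(mg cosθ · L) = 136.4/(402.2 × 2.04) = 0.1663

μ_k = 0.166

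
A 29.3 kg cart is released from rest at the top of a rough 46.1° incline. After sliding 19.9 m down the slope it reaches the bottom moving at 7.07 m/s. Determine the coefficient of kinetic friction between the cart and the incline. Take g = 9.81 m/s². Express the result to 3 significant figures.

μ_k = 0.855

mgh = ½mv² + μ_k (mg cosθ) L, with h = L sinθ
mgL sinθ = 4121.5 J; ½mv² = 732.28 J
W_f = 4121.5 − 732.28 = 3389 J
μ_k = W_f/(mg cosθ · L) = 3389/(199.3 × 19.9) = 0.8545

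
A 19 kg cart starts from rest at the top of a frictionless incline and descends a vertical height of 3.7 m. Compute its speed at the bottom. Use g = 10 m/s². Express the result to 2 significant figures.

Mechanical energy is conserved (no friction): mgh = ½mv²
The mass cancels from both sides.
v = √(2gh) = √(2 × 10 × 3.7) = √74.000 = 8.602 m/s

v = 8.6 m/s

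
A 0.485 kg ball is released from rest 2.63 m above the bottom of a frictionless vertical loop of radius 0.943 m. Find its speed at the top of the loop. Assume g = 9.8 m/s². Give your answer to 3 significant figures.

Energy conservation: mgh = ½mv_top² + mg(2r)
v_top² = 2g(h − 2r) = 2(9.8)(2.63 − 1.886) = 14.58
v_top = 3.819 m/s

v = 3.82 m/s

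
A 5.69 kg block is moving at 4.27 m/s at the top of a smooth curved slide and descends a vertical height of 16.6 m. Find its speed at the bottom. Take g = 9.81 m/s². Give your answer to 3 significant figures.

Energy conservation between the two points: ½mv₀² + mgh = ½mv²
v² = v₀² + 2gh = (4.27)² + 2(9.81)(16.6) = 343.92
v = √343.92 = 18.55 m/s

v = 18.5 m/s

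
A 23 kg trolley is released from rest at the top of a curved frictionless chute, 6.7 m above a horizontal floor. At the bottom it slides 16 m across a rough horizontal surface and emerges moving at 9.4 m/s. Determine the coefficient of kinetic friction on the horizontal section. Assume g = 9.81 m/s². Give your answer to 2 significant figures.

μ_k = 0.14

Energy at the top = energy at the end + work done against friction:
mgh = ½mv² + μ_k m g d
mgh = 1511.7 J; ½mv² = 1016.1 J
W_f = 1511.7 − 1016.1 = 495.6 J
μ_k = W_f/(mg·d) = 495.6/(225.6 × 16) = 0.1373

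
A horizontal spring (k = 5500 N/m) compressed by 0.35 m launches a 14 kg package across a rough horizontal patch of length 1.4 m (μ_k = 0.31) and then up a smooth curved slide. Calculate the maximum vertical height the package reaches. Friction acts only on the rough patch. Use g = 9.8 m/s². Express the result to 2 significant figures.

h = 2.0 m

Spring energy: E₀ = ½kx² = ½(5500)(0.35)² = 336.87 J
Friction: W_f = μ_k mg d = (0.31)(14)(9.8)(1.4) = 59.54 J
Energy at base of ramp: E = 336.87 − 59.54 = 277.33 J
At max height all remaining energy is PE: mgh = E ⇒ h = E/(mg) = 277.33/(14 × 9.8) = 2.021 m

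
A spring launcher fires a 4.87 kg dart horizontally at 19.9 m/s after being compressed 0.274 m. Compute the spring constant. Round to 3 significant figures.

k = 25700 N/m

Spring PE at full compression equals KE at release: ½kx² = ½mv²
k = mv²/x² = (4.87)(19.9)²/(0.274)² = 25688 N/m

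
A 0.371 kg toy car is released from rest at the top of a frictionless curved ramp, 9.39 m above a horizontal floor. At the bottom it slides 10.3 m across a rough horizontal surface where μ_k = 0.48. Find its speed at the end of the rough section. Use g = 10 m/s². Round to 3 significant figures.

Applying the work–energy principle:
mgh = ½mv² + μ_k m g d
W_f = μ_k mg d = (0.48)(0.371)(10)(10.3) = 18.34 J
½mv² = mgh − W_f = 34.837 − 18.34 = 16.495 J
v = √(2 × 16.495/0.371) = 9.430 m/s

v = 9.43 m/s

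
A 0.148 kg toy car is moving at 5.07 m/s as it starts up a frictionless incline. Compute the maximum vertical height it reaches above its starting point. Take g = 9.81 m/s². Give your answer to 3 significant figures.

h = 1.31 m

By energy conservation, ½mv² = mgh
h = v²/(2g) = 5.07²/(2 × 9.81) = 1.310 m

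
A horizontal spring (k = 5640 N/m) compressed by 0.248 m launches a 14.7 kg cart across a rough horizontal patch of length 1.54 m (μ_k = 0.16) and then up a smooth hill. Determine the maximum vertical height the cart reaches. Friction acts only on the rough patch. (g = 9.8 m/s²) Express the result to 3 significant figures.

Spring energy: E₀ = ½kx² = ½(5640)(0.248)² = 173.44 J
Friction: W_f = μ_k mg d = (0.16)(14.7)(9.8)(1.54) = 35.50 J
Energy at base of ramp: E = 173.44 − 35.50 = 137.94 J
At max height all remaining energy is PE: mgh = E ⇒ h = E/(mg) = 137.94/(14.7 × 9.8) = 0.9576 m

h = 0.958 m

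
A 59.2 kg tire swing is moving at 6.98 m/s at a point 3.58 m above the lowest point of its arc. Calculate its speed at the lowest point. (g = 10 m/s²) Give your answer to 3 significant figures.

Equating total energy at the two states: ½mv₀² + mgh = ½mv²
v² = v₀² + 2gh = (6.98)² + 2(10)(3.58) = 120.32
v = √120.32 = 10.97 m/s

v = 11.0 m/s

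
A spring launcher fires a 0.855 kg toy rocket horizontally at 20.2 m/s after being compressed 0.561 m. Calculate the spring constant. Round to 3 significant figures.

½kx² = ½mv²
k = mv²/x² = (0.855)(20.2)²/(0.561)² = 1109 N/m

k = 1110 N/m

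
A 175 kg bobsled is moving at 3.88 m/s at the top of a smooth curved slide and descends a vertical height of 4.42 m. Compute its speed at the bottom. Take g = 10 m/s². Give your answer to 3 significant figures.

Energy conservation between the two points: ½mv₀² + mgh = ½mv²
The mass cancels from both sides.
v² = v₀² + 2gh = (3.88)² + 2(10)(4.42) = 103.45
v = √103.45 = 10.17 m/s

v = 10.2 m/s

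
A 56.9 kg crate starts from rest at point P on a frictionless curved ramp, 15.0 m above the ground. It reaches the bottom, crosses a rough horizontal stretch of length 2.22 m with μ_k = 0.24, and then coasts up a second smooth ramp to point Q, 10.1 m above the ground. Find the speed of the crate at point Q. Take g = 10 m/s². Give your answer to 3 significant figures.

v = 9.35 m/s

Energy at P: mgh₁ = (56.9)(10)(15.0) = 8535.0 J
Friction loss: W_f = μ_k mg d = 303.2 J
At Q: ½mv² + mgh₂ = mgh₁ − W_f
½mv² = 8535.0 − 303.2 − 5746.9 = 2484.9 J
v = √(2 × 2484.9/56.9) = 9.346 m/s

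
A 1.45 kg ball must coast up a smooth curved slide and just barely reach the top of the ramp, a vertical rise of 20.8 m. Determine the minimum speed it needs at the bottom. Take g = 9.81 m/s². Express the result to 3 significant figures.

v = 20.2 m/s

At the top it is momentarily at rest, so all KE converts to PE: ½mv² = mgh
v = √(2gh) = √(2 × 9.81 × 20.8) = 20.20 m/s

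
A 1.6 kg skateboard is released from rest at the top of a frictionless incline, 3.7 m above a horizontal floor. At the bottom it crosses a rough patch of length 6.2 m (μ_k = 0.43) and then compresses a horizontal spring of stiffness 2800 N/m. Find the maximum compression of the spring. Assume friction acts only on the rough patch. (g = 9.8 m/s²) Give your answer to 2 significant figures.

x = 0.11 m

Initial energy: E₁ = mgh = (1.6)(9.8)(3.7) = 58.016 J
Friction removes W_f = μ_k mg d = (0.43)(1.6)(9.8)(6.2) = 41.80 J
Energy reaching the spring: E = 58.016 − 41.80 = 16.213 J
At max compression ½kx² = E ⇒ x = √(2E/k) = √(2 × 16.213/2800) = 0.1076 m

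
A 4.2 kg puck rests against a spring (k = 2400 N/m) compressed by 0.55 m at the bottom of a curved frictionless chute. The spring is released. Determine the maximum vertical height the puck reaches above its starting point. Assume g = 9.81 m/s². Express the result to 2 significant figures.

h = 8.8 m

Energy conservation from release to the highest point: ½kx² = mgh
h = kx²/(2mg) = (2400)(0.55)²/(2 × 4.2 × 9.81) = 8.810 m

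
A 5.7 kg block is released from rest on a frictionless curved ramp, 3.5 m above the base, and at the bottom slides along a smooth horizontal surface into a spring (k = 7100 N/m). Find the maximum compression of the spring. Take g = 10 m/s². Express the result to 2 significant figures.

x = 0.24 m

Energy conservation (no friction) from release to max compression: mgh = ½kx²
x = √(2mgh/k) = √(2 × 5.7 × 10 × 3.5 / 7100) = 0.2371 m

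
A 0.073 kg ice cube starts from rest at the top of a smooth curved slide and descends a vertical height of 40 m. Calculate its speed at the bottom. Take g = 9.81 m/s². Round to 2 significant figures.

By conservation of mechanical energy, mgh = ½mv²
v = √(2gh) = √(2 × 9.81 × 40) = √784.80 = 28.01 m/s

v = 28 m/s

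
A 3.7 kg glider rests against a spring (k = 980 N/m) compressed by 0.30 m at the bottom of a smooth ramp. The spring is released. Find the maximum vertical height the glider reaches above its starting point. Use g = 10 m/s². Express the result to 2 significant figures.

h = 1.2 m

All spring PE becomes gravitational PE at the highest point: ½kx² = mgh
h = kx²/(2mg) = (980)(0.30)²/(2 × 3.7 × 10) = 1.192 m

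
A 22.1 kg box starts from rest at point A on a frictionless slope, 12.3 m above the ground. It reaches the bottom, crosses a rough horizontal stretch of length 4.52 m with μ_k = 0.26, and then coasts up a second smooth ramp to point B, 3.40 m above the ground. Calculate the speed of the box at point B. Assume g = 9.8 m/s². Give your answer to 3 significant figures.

v = 12.3 m/s

Energy at A: mgh₁ = (22.1)(9.8)(12.3) = 2663.9 J
Friction loss: W_f = μ_k mg d = 254.5 J
At B: ½mv² + mgh₂ = mgh₁ − W_f
½mv² = 2663.9 − 254.5 − 736.37 = 1673.0 J
v = √(2 × 1673.0/22.1) = 12.30 m/s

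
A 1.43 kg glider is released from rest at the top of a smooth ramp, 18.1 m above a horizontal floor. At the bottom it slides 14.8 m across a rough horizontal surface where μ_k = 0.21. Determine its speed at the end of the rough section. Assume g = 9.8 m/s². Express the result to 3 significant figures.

v = 17.1 m/s

Applying the work–energy principle:
mgh = ½mv² + μ_k m g d
W_f = μ_k mg d = (0.21)(1.43)(9.8)(14.8) = 43.56 J
½mv² = mgh − W_f = 253.65 − 43.56 = 210.10 J
v = √(2 × 210.10/1.43) = 17.14 m/s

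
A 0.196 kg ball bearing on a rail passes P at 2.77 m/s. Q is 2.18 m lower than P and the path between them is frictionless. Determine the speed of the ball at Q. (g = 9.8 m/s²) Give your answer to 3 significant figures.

By conservation of mechanical energy, ½mv₀² + mgh = ½mv²
v² = v₀² + 2gh = (2.77)² + 2(9.8)(2.18) = 50.401
v = √50.401 = 7.099 m/s

v = 7.10 m/s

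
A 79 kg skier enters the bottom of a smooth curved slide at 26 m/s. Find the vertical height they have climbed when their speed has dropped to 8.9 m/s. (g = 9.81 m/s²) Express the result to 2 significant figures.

Conservation of energy: ½mv₁² = ½mv₂² + mgh
h = (v₁² − v₂²)/(2g) = (26² − 8.9²)/(2 × 9.81) = 30.42 m

h = 30 m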